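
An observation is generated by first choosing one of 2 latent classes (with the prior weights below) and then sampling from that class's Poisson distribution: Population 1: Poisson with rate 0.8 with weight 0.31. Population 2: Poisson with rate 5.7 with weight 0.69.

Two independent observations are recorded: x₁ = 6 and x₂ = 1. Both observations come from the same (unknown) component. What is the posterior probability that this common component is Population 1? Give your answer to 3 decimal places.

0.009

Apply Bayes' rule: the posterior for each component is proportional to its prior times its likelihood at x.
Since both observations come from the same component, the likelihood for component k is f_k(x₁)·f_k(x₂).
  L_1 = [0.000163596] × [0.359463] = 5.88066e-05
  L_2 = [0.159382] × [0.019072] = 0.00303973
Weight by the priors:
  w_1·L_1 = 0.31 × 5.88066e-05 = 1.82301e-05
  w_2·L_2 = 0.69 × 0.00303973 = 0.00209741
Denominator: 1.82301e-05 + 0.00209741 = 0.00211564
P(Population 1 | data) = 1.82301e-05 / 0.00211564 ≈ 0.009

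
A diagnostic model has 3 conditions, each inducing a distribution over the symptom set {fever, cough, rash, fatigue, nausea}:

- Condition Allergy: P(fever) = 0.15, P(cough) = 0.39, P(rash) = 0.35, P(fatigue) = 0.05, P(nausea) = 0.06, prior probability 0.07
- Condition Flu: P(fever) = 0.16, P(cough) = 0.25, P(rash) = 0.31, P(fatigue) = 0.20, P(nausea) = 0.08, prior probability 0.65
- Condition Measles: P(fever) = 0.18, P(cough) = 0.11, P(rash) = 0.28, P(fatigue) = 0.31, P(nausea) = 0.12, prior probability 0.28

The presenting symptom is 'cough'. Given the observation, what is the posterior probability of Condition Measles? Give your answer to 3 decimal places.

0.140

The responsibility of component k is P(Z=k) f_k(x) divided by Σ_j P(Z=j) f_j(x).
Categorical probabilities:
  p_Allergy = P(cough | comp) = 0.39
  p_Flu = P(cough | comp) = 0.25
  p_Measles = P(cough | comp) = 0.11
Prior × likelihood for each component:
  P(Z=Allergy)·p_Allergy = 0.07 × 0.39 = 0.0273
  P(Z=Flu)·p_Flu = 0.65 × 0.25 = 0.1625
  P(Z=Measles)·p_Measles = 0.28 × 0.11 = 0.0308
Denominator: 0.0273 + 0.1625 + 0.0308 = 0.2206
Responsibility of Condition Measles: 0.0308 / 0.2206 ≈ 0.140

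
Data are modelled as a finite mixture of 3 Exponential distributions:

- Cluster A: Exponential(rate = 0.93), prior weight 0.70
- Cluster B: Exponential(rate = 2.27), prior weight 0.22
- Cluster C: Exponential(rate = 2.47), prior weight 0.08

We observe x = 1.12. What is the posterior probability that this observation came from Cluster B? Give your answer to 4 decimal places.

Apply Bayes' rule: the posterior for each component is proportional to its prior times its likelihood at x.
Component likelihoods at x = 1.12:
  p_A = 0.93·e^(−0.93·1.12) = 0.93·e^(−1.0416) = 0.328187
  p_B = 2.27·e^(−2.27·1.12) = 2.27·e^(−2.5424) = 0.178598
  p_C = 2.47·e^(−2.47·1.12) = 2.47·e^(−2.7664) = 0.155333
Unnormalised posteriors:
  π_A·p_A = 0.70 × 0.328187 = 0.229731
  π_B·p_B = 0.22 × 0.178598 = 0.0392915
  π_C·p_C = 0.08 × 0.155333 = 0.0124267
Normaliser: 0.229731 + 0.0392915 + 0.0124267 = 0.281449
P(Cluster B | data) = 0.0392915 / 0.281449 ≈ 0.1396

0.1396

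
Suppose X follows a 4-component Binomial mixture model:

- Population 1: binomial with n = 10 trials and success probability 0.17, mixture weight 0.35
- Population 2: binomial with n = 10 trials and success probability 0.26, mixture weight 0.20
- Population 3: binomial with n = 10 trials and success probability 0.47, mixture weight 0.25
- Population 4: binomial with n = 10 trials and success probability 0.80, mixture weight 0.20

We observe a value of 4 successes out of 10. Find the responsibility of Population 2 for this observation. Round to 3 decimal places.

Posterior ∝ prior × likelihood, so P(k | x) ∝ P(Z=k) f_k(x); normalise over all components.
Evaluate each component's likelihood at the observed value:
  L_1 = 0.0573434
  L_2 = 0.157581
  L_3 = 0.227126
  L_4 = 0.00550502
Multiply by the mixture weights:
  P(Z=1)·L_1 = 0.35 × 0.0573434 = 0.0200702
  P(Z=2)·L_2 = 0.20 × 0.157581 = 0.0315161
  P(Z=3)·L_3 = 0.25 × 0.227126 = 0.0567814
  P(Z=4)·L_4 = 0.20 × 0.00550502 = 0.001101
Marginal: 0.0200702 + 0.0315161 + 0.0567814 + 0.001101 = 0.109469
So the posterior for Population 2 is 0.0315161 / 0.109469 ≈ 0.288.

0.288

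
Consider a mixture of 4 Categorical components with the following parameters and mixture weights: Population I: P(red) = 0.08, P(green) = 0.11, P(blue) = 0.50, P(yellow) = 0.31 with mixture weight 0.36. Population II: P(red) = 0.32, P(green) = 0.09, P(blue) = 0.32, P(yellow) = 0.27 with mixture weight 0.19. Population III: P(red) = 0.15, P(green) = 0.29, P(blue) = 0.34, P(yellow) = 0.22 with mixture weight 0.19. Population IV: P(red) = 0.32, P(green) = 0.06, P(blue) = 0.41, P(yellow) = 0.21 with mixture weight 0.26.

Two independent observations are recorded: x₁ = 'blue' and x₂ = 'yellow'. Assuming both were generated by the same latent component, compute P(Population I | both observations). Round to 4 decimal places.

0.5128

P(component k | x) = w_k·f_k(x) / marginal(x), where marginal(x) = Σ_j w_j·f_j(x).
Since both observations come from the same component, the likelihood for component k is f_k(x₁)·f_k(x₂).
  p_I = [P(blue | comp) = 0.50] × [0.31] = 0.155
  p_II = [P(blue | comp) = 0.32] × [0.27] = 0.0864
  p_III = [P(blue | comp) = 0.34] × [0.22] = 0.0748
  p_IV = [P(blue | comp) = 0.41] × [0.21] = 0.0861
Multiply by the mixture weights:
  w_I·p_I = 0.36 × 0.155 = 0.0558
  w_II·p_II = 0.19 × 0.0864 = 0.016416
  w_III·p_III = 0.19 × 0.0748 = 0.014212
  w_IV·p_IV = 0.26 × 0.0861 = 0.022386
Normaliser: 0.0558 + 0.016416 + 0.014212 + 0.022386 = 0.108814
P(Population I | x₁, x₂) ≈ 0.5128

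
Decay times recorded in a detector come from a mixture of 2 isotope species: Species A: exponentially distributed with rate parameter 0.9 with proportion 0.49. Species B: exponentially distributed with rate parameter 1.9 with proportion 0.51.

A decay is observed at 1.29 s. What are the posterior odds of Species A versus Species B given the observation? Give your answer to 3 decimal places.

Since P(k|x) ∝ w_k f_k(x), the posterior odds are w_i f_i(x) / (w_j f_j(x)).
Evaluate each component's likelihood at the observed value:
  p_A = 0.9·e^(−0.9·1.29) = 0.9·e^(−1.1610) = 0.281856
  p_B = 1.9·e^(−1.9·1.29) = 1.9·e^(−2.4510) = 0.163794
0.138109 / 0.0835349 ≈ 1.653

1.653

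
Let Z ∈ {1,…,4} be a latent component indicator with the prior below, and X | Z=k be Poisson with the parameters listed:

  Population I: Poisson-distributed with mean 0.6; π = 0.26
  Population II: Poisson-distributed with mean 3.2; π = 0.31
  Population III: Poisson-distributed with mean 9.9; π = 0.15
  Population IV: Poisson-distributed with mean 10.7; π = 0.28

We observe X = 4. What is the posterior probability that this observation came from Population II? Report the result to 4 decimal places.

0.8842

Apply Bayes' rule: the posterior for each component is proportional to its prior times its likelihood at x.
Evaluate each component's likelihood at the observed value:
  p_I = e^(−0.6)·0.6^4/4! = 0.00296358
  p_II = e^(−3.2)·3.2^4/4! = 0.178093
  p_III = e^(−9.9)·9.9^4/4! = 0.0200823
  p_IV = e^(−10.7)·10.7^4/4! = 0.0123133
Unnormalised posteriors:
  π_I·p_I = 0.26 × 0.00296358 = 0.000770532
  π_II·p_II = 0.31 × 0.178093 = 0.0552088
  π_III·p_III = 0.15 × 0.0200823 = 0.00301235
  π_IV·p_IV = 0.28 × 0.0123133 = 0.00344771
Denominator: 0.000770532 + 0.0552088 + 0.00301235 + 0.00344771 = 0.0624394
P(Population II | x) = 0.0552088 / 0.0624394 ≈ 0.8842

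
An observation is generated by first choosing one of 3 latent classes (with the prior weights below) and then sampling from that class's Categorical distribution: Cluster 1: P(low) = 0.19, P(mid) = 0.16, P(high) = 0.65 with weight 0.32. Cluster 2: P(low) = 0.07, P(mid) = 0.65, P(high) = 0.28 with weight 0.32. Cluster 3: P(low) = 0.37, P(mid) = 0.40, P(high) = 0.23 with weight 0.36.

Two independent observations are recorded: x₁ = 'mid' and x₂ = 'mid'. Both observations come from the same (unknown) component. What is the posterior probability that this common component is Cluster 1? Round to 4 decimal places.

P(component k | x) = π_k·f_k(x) / marginal(x), where marginal(x) = Σ_j π_j·f_j(x).
Since both observations come from the same component, the likelihood for component k is f_k(x₁)·f_k(x₂).
  L_1 = [0.16] × [0.16] = 0.0256
  L_2 = [0.65] × [0.65] = 0.4225
  L_3 = [0.4] × [0.4] = 0.16
Multiply by the mixture weights:
  π_1·L_1 = 0.32 × 0.0256 = 0.008192
  π_2·L_2 = 0.32 × 0.4225 = 0.1352
  π_3·L_3 = 0.36 × 0.16 = 0.0576
Normaliser: 0.008192 + 0.1352 + 0.0576 = 0.200992
So the posterior for Cluster 1 is 0.008192 / 0.200992 ≈ 0.0408.

0.0408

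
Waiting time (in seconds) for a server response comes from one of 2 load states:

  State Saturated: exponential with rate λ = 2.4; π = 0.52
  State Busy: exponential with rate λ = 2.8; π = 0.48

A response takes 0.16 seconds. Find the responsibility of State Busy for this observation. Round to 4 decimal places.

Apply Bayes' rule: the posterior for each component is proportional to its prior times its likelihood at x.
Exponential densities:
  f_Saturated = 1.63472
  f_Busy = 1.78893
Weight by the priors:
  w_Saturated·f_Saturated = 0.52 × 1.63472 = 0.850052
  w_Busy·f_Busy = 0.48 × 1.78893 = 0.858688
Normaliser: 0.850052 + 0.858688 = 1.70874
So the posterior for State Busy is 0.858688 / 1.70874 ≈ 0.5025.

0.5025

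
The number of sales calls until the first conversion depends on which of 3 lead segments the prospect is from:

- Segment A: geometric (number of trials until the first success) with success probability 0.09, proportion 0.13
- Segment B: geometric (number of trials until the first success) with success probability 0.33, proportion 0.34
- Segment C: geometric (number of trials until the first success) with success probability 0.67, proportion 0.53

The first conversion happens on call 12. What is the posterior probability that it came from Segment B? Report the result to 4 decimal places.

Posterior ∝ prior × likelihood, so P(k | x) ∝ π_k f_k(x); normalise over all components.
Evaluate each component's likelihood at the observed value:
  L_A = 0.09·(1−0.09)^11 = 0.09·0.354369 = 0.0318932
  L_B = 0.33·(1−0.33)^11 = 0.33·0.012213 = 0.00403029
  L_C = 0.67·(1−0.67)^11 = 0.67·5.05421e-06 = 3.38632e-06
Prior × likelihood for each component:
  π_A·L_A = 0.13 × 0.0318932 = 0.00414611
  π_B·L_B = 0.34 × 0.00403029 = 0.0013703
  π_C·L_C = 0.53 × 3.38632e-06 = 1.79475e-06
Sum: 0.00414611 + 0.0013703 + 1.79475e-06 = 0.00551821
P(Segment B | x) = 0.0013703 / 0.00551821 ≈ 0.2483

0.2483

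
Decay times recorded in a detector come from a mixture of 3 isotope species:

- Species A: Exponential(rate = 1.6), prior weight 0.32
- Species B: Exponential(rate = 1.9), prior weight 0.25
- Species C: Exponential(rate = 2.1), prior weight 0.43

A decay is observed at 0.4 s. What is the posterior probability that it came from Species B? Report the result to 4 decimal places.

0.2519

P(component k | x) = P(Z=k)·f_k(x) / marginal(x), where marginal(x) = Σ_j P(Z=j)·f_j(x).
Exponential densities:
  f_A = 1.6·e^(−1.6·0.4) = 1.6·e^(−0.6400) = 0.843668
  f_B = 1.9·e^(−1.9·0.4) = 1.9·e^(−0.7600) = 0.888566
  f_C = 2.1·e^(−2.1·0.4) = 2.1·e^(−0.8400) = 0.906592
Weight by the priors:
  P(Z=A)·f_A = 0.32 × 0.843668 = 0.269974
  P(Z=B)·f_B = 0.25 × 0.888566 = 0.222142
  P(Z=C)·f_C = 0.43 × 0.906592 = 0.389835
Sum: 0.269974 + 0.222142 + 0.389835 = 0.88195
P(Species B | data) = 0.222142 / 0.88195 ≈ 0.2519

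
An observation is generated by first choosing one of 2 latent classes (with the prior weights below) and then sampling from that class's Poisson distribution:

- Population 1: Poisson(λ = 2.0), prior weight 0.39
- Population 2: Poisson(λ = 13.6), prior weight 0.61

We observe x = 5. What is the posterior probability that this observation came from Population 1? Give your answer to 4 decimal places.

0.8275

Apply Bayes' rule: the posterior for each component is proportional to its prior times its likelihood at x.
Component likelihoods at x = 5:
  f_1 = e^(−2.0)·2.0^5/5! = 0.0360894
  f_2 = e^(−13.6)·13.6^5/5! = 0.00480959
Prior × likelihood for each component:
  w_1·f_1 = 0.39 × 0.0360894 = 0.0140749
  w_2·f_2 = 0.61 × 0.00480959 = 0.00293385
Sum: 0.0140749 + 0.00293385 = 0.0170087
So the posterior for Population 1 is 0.0140749 / 0.0170087 ≈ 0.8275.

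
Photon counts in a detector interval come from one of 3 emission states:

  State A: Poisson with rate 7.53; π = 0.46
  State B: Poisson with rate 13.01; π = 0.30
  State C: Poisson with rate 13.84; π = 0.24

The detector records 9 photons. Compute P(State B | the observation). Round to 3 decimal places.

The responsibility of component k is P(Z=k) f_k(x) divided by Σ_j P(Z=j) f_j(x).
Evaluate each component's likelihood at the observed value:
  L_A = e^(−7.53)·7.53^9/9! = 0.115121
  L_B = e^(−13.01)·13.01^9/9! = 0.0658509
  L_C = e^(−13.84)·13.84^9/9! = 0.0500987
Prior × likelihood for each component:
  P(Z=A)·L_A = 0.46 × 0.115121 = 0.0529556
  P(Z=B)·L_B = 0.30 × 0.0658509 = 0.0197553
  P(Z=C)·L_C = 0.24 × 0.0500987 = 0.0120237
Normaliser: 0.0529556 + 0.0197553 + 0.0120237 = 0.0847346
Responsibility of State B: 0.0197553 / 0.0847346 ≈ 0.233

0.233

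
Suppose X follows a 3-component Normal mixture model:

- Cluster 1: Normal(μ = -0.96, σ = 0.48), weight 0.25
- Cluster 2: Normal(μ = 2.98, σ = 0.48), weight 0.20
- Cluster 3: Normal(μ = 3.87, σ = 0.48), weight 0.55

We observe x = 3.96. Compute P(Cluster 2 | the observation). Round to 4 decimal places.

The responsibility of component k is π_k f_k(x) divided by Σ_j π_j f_j(x).
Component likelihoods at x = 3.96:
  f_1 = 1.27537e-23
  f_2 = 0.103398
  f_3 = 0.816648
Unnormalised posteriors:
  π_1·f_1 = 0.25 × 1.27537e-23 = 3.18843e-24
  π_2·f_2 = 0.20 × 0.103398 = 0.0206796
  π_3·f_3 = 0.55 × 0.816648 = 0.449156
Normaliser: 3.18843e-24 + 0.0206796 + 0.449156 = 0.469836
P(Cluster 2 | 3.96) ≈ 0.0440

0.0440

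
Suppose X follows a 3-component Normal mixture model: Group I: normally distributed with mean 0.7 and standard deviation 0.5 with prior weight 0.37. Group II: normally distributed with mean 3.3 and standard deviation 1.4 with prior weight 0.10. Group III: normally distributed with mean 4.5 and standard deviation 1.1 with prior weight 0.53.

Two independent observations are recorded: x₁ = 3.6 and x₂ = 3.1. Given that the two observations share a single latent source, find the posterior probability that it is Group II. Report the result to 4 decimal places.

Apply Bayes' rule: the posterior for each component is proportional to its prior times its likelihood at x.
Since both observations come from the same component, the likelihood for component k is f_k(x₁)·f_k(x₂).
  f_I = [(1/(0.5·√(2π)))·exp(−(3.6−0.7)²/(2·0.5²)) = 0.797885·exp(-16.82000) = 3.95464e-08] × [7.9226e-06] = 3.1331e-13
  f_II = [(1/(1.4·√(2π)))·exp(−(3.6−3.3)²/(2·1.4²)) = 0.284959·exp(-0.02296) = 0.278491] × [0.282066] = 0.0785528
  f_III = [(1/(1.1·√(2π)))·exp(−(3.6−4.5)²/(2·1.1²)) = 0.362675·exp(-0.33471) = 0.25951] × [0.161352] = 0.0418725
Multiply by the mixture weights:
  π_I·f_I = 0.37 × 3.1331e-13 = 1.15925e-13
  π_II·f_II = 0.10 × 0.0785528 = 0.00785528
  π_III·f_III = 0.53 × 0.0418725 = 0.0221924
Normaliser: 1.15925e-13 + 0.00785528 + 0.0221924 = 0.0300477
P(Group II | x₁, x₂) ≈ 0.2614

0.2614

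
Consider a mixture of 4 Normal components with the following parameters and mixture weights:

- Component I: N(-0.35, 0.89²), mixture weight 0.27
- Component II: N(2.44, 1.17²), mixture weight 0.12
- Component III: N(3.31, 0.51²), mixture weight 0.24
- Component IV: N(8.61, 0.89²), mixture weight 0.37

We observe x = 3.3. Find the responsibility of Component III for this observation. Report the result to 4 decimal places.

The responsibility of component k is w_k f_k(x) divided by Σ_j w_j f_j(x).
Evaluate each component's likelihood at the observed value:
  f_I = (1/(0.89·√(2π)))·exp(−(3.3−-0.35)²/(2·0.89²)) = 0.448250·exp(-8.40961) = 9.9833e-05
  f_II = (1/(1.17·√(2π)))·exp(−(3.3−2.44)²/(2·1.17²)) = 0.340976·exp(-0.27014) = 0.260257
  f_III = (1/(0.51·√(2π)))·exp(−(3.3−3.31)²/(2·0.51²)) = 0.782240·exp(-0.00019) = 0.782089
  f_IV = (1/(0.89·√(2π)))·exp(−(3.3−8.61)²/(2·0.89²)) = 0.448250·exp(-17.79832) = 8.35233e-09
Multiply by the mixture weights:
  w_I·f_I = 0.27 × 9.9833e-05 = 2.69549e-05
  w_II·f_II = 0.12 × 0.260257 = 0.0312308
  w_III·f_III = 0.24 × 0.782089 = 0.187701
  w_IV·f_IV = 0.37 × 8.35233e-09 = 3.09036e-09
Normaliser: 2.69549e-05 + 0.0312308 + 0.187701 + 3.09036e-09 = 0.218959
P(Component III | 3.3) ≈ 0.8572

0.8572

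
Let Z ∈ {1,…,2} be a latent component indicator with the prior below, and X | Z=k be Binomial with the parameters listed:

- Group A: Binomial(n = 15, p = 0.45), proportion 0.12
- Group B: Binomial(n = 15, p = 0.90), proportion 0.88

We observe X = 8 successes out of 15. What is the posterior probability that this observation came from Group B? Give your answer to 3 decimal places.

0.012

P(component k | x) = π_k·f_k(x) / marginal(x), where marginal(x) = Σ_j π_j·f_j(x).
Binomial probabilities:
  f_A = 0.164736
  f_B = 0.000277006
Prior × likelihood for each component:
  π_A·f_A = 0.12 × 0.164736 = 0.0197683
  π_B·f_B = 0.88 × 0.000277006 = 0.000243765
Marginal: 0.0197683 + 0.000243765 = 0.020012
So the posterior for Group B is 0.000243765 / 0.020012 ≈ 0.012.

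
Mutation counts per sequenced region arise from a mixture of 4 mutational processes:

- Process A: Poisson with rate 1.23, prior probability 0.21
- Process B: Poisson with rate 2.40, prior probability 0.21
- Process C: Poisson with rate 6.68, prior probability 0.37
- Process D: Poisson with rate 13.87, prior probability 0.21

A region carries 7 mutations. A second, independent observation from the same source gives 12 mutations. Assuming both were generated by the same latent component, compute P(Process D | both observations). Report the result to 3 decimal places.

P(component k | x) = π_k·f_k(x) / marginal(x), where marginal(x) = Σ_j π_j·f_j(x).
Since both observations come from the same component, the likelihood for component k is f_k(x₁)·f_k(x₂).
  f_A = [e^(−1.23)·1.23^7/7! = 0.000247015] × [7.31715e-09] = 1.80745e-12
  f_B = [e^(−2.40)·2.40^7/7! = 0.00825546] × [6.91658e-06] = 5.70995e-08
  f_C = [e^(−6.68)·6.68^7/7! = 0.147883] × [0.0206963] = 0.00306063
  f_D = [e^(−13.87)·13.87^7/7! = 0.0185541] × [0.100211] = 0.00185933
Multiply by the mixture weights:
  π_A·f_A = 0.21 × 1.80745e-12 = 3.79564e-13
  π_B·f_B = 0.21 × 5.70995e-08 = 1.19909e-08
  π_C·f_C = 0.37 × 0.00306063 = 0.00113243
  π_D·f_D = 0.21 × 0.00185933 = 0.000390459
Denominator: 3.79564e-13 + 1.19909e-08 + 0.00113243 + 0.000390459 = 0.0015229
So the posterior for Process D is 0.000390459 / 0.0015229 ≈ 0.256.

0.256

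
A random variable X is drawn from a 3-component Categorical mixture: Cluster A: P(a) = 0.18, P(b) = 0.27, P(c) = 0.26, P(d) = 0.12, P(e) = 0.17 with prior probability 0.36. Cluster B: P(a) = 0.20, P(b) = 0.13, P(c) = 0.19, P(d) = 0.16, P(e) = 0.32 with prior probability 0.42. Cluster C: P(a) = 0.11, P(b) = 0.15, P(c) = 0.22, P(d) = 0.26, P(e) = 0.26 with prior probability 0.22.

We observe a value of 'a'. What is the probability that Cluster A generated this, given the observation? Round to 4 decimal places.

Apply Bayes' rule: the posterior for each component is proportional to its prior times its likelihood at x.
Component likelihoods at x = 'a':
  f_A = P(a | comp) = 0.18
  f_B = P(a | comp) = 0.20
  f_C = P(a | comp) = 0.11
Multiply by the mixture weights:
  π_A·f_A = 0.36 × 0.18 = 0.0648
  π_B·f_B = 0.42 × 0.2 = 0.084
  π_C·f_C = 0.22 × 0.11 = 0.0242
Evidence: 0.0648 + 0.084 + 0.0242 = 0.173
P(Cluster A | x) ≈ 0.3746

0.3746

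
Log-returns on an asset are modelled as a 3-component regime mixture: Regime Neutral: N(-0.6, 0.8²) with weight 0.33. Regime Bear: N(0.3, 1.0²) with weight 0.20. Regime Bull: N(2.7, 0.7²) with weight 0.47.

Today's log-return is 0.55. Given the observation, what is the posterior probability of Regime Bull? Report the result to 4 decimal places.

P(component k | x) = π_k·f_k(x) / marginal(x), where marginal(x) = Σ_j π_j·f_j(x).
Evaluate each component's likelihood at the observed value:
  L_Neutral = 0.177462
  L_Bear = 0.386668
  L_Bull = 0.00509701
Multiply by the mixture weights:
  π_Neutral·L_Neutral = 0.33 × 0.177462 = 0.0585625
  π_Bear·L_Bear = 0.20 × 0.386668 = 0.0773336
  π_Bull·L_Bull = 0.47 × 0.00509701 = 0.0023956
Sum: 0.0585625 + 0.0773336 + 0.0023956 = 0.138292
P(Regime Bull | the observation) ≈ 0.0173

0.0173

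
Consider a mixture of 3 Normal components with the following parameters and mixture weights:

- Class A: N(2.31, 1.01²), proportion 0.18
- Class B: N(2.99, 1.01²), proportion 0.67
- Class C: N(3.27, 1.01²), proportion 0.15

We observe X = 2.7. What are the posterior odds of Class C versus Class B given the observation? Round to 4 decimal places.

Only the two components matter; the odds are (P(Z=i) f_i(x)) / (P(Z=j) f_j(x)).
Normal densities:
  f_A = (1/(1.01·√(2π)))·exp(−(2.7−2.31)²/(2·1.01²)) = 0.394992·exp(-0.07455) = 0.366616
  f_B = (1/(1.01·√(2π)))·exp(−(2.7−2.99)²/(2·1.01²)) = 0.394992·exp(-0.04122) = 0.379041
  f_C = (1/(1.01·√(2π)))·exp(−(2.7−3.27)²/(2·1.01²)) = 0.394992·exp(-0.15925) = 0.336843
0.0505265 / 0.253958 ≈ 0.1990

0.1990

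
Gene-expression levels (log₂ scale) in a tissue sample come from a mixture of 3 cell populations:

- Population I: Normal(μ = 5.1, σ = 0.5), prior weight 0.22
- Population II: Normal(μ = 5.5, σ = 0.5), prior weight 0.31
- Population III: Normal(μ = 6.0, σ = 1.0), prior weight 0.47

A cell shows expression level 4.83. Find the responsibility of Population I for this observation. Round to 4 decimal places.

Apply Bayes' rule: the posterior for each component is proportional to its prior times its likelihood at x.
Component likelihoods at x = 4.83:
  p_I = 0.689636
  p_II = 0.32511
  p_III = 0.201214
Weight by the priors:
  π_I·p_I = 0.22 × 0.689636 = 0.15172
  π_II·p_II = 0.31 × 0.32511 = 0.100784
  π_III·p_III = 0.47 × 0.201214 = 0.0945704
Normaliser: 0.15172 + 0.100784 + 0.0945704 = 0.347074
P(Population I | the observation) ≈ 0.4371

0.4371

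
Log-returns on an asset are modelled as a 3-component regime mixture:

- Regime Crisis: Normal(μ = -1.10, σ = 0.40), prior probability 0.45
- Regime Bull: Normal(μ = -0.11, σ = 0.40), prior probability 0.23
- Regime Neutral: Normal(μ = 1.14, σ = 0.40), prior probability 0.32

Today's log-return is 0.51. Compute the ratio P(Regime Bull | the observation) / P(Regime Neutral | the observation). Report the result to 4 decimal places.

0.7474

Since P(k|x) ∝ π_k f_k(x), the posterior odds are π_i f_i(x) / (π_j f_j(x)).
Evaluate each component's likelihood at the observed value:
  f_Crisis = (1/(0.40·√(2π)))·exp(−(0.51−-1.10)²/(2·0.40²)) = 0.997356·exp(-8.10031) = 0.000302642
  f_Bull = (1/(0.40·√(2π)))·exp(−(0.51−-0.11)²/(2·0.40²)) = 0.997356·exp(-1.20125) = 0.300023
  f_Neutral = (1/(0.40·√(2π)))·exp(−(0.51−1.14)²/(2·0.40²)) = 0.997356·exp(-1.24031) = 0.288529
0.0690052 / 0.0923292 ≈ 0.7474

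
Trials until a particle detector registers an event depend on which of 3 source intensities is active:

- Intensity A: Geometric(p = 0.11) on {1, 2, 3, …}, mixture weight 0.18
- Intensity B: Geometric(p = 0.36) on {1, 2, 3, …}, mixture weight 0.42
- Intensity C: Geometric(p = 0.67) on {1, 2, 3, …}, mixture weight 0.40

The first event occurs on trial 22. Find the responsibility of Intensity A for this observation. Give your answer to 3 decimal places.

By Bayes' theorem, P(k | x) = π_k f_k(x) / Σ_j π_j f_j(x).
Evaluate each component's likelihood at the observed value:
  p_A = 0.11·(1−0.11)^21 = 0.11·0.0865347 = 0.00951881
  p_B = 0.36·(1−0.36)^21 = 0.36·8.50706e-05 = 3.06254e-05
  p_C = 0.67·(1−0.67)^21 = 0.67·7.74092e-11 = 5.18642e-11
Multiply by the mixture weights:
  π_A·p_A = 0.18 × 0.00951881 = 0.00171339
  π_B·p_B = 0.42 × 3.06254e-05 = 1.28627e-05
  π_C·p_C = 0.40 × 5.18642e-11 = 2.07457e-11
Evidence: 0.00171339 + 1.28627e-05 + 2.07457e-11 = 0.00172625
P(Intensity A | data) ≈ 0.993

0.993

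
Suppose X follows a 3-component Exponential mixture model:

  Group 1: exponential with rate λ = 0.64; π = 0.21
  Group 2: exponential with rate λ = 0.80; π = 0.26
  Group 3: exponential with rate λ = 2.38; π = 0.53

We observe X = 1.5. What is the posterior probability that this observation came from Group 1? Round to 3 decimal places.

Posterior ∝ prior × likelihood, so P(k | x) ∝ w_k f_k(x); normalise over all components.
Evaluate each component's likelihood at the observed value:
  p_1 = 0.245051
  p_2 = 0.240955
  p_3 = 0.0670109
Weight by the priors:
  w_1·p_1 = 0.21 × 0.245051 = 0.0514608
  w_2·p_2 = 0.26 × 0.240955 = 0.0626484
  w_3·p_3 = 0.53 × 0.0670109 = 0.0355158
Evidence: 0.0514608 + 0.0626484 + 0.0355158 = 0.149625
P(Group 1 | data) ≈ 0.344

0.344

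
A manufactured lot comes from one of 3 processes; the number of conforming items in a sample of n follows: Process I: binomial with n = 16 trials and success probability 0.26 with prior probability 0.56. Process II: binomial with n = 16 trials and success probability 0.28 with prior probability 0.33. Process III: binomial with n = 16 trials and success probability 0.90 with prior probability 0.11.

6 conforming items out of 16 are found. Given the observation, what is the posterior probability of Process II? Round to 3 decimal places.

Apply Bayes' rule: the posterior for each component is proportional to its prior times its likelihood at x.
Evaluate each component's likelihood at the observed value:
  f_I = 0.12181
  f_II = 0.144477
  f_III = 4.25578e-07
Prior × likelihood for each component:
  π_I·f_I = 0.56 × 0.12181 = 0.0682133
  π_II·f_II = 0.33 × 0.144477 = 0.0476772
  π_III·f_III = 0.11 × 4.25578e-07 = 4.68136e-08
Marginal: 0.0682133 + 0.0476772 + 4.68136e-08 = 0.115891
P(Process II | the observation) ≈ 0.411

0.411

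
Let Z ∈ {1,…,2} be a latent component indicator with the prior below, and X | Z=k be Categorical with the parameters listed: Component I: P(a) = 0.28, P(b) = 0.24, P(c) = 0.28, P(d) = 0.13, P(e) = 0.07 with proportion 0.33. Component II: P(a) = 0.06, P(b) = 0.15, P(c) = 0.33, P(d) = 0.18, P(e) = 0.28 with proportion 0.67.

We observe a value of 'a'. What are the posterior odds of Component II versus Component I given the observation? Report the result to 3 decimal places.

The posterior odds equal the prior odds times the likelihood ratio: (π_i/π_j)·(f_i(x)/f_j(x)).
Categorical probabilities:
  p_I = P(a | comp) = 0.28
  p_II = P(a | comp) = 0.06
Odds = (0.67/0.33) × (0.06/0.28) = 2.0303 × 0.214286 ≈ 0.435

0.435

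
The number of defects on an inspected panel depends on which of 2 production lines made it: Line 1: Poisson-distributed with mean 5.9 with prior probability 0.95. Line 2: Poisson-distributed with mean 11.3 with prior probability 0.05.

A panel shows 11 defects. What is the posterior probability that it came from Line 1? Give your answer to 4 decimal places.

Apply Bayes' rule: the posterior for each component is proportional to its prior times its likelihood at x.
Component likelihoods at x = 11 defects:
  f_1 = 0.0206956
  f_2 = 0.118899
Prior × likelihood for each component:
  π_1·f_1 = 0.95 × 0.0206956 = 0.0196609
  π_2·f_2 = 0.05 × 0.118899 = 0.00594497
Sum: 0.0196609 + 0.00594497 = 0.0256058
P(Line 1 | x) = 0.0196609 / 0.0256058 ≈ 0.7678

0.7678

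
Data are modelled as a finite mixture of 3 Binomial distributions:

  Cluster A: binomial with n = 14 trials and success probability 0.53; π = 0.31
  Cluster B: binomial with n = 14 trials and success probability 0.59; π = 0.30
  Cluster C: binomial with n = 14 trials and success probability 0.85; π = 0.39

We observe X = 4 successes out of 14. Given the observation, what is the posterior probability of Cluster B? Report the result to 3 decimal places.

By Bayes' theorem, P(k | x) = P(Z=k) f_k(x) / Σ_j P(Z=j) f_j(x).
Component likelihoods at x = 4 successes out of 14:
  L_A = C(14,4)·0.53^4·0.47^10 = 1001·0.0789048·0.000525991 = 0.0415447
  L_B = C(14,4)·0.59^4·0.41^10 = 1001·0.121174·0.000134227 = 0.016281
  L_C = C(14,4)·0.85^4·0.15^10 = 1001·0.522006·5.7665e-09 = 3.01316e-06
Prior × likelihood for each component:
  P(Z=A)·L_A = 0.31 × 0.0415447 = 0.0128789
  P(Z=B)·L_B = 0.30 × 0.016281 = 0.0048843
  P(Z=C)·L_C = 0.39 × 3.01316e-06 = 1.17513e-06
Denominator: 0.0128789 + 0.0048843 + 1.17513e-06 = 0.0177643
Responsibility of Cluster B: 0.0048843 / 0.0177643 ≈ 0.275

0.275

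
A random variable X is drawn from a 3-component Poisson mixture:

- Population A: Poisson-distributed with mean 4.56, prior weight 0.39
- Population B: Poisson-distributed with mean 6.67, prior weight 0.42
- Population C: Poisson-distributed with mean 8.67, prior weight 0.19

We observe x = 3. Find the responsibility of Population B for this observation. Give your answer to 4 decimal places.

0.2792

Posterior ∝ prior × likelihood, so P(k | x) ∝ π_k f_k(x); normalise over all components.
Evaluate each component's likelihood at the observed value:
  p_A = e^(−4.56)·4.56^3/3! = 0.165333
  p_B = e^(−6.67)·6.67^3/3! = 0.062731
  p_C = e^(−8.67)·8.67^3/3! = 0.0186455
Prior × likelihood for each component:
  π_A·p_A = 0.39 × 0.165333 = 0.06448
  π_B·p_B = 0.42 × 0.062731 = 0.026347
  π_C·p_C = 0.19 × 0.0186455 = 0.00354264
Denominator: 0.06448 + 0.026347 + 0.00354264 = 0.0943696
P(Population B | x) ≈ 0.2792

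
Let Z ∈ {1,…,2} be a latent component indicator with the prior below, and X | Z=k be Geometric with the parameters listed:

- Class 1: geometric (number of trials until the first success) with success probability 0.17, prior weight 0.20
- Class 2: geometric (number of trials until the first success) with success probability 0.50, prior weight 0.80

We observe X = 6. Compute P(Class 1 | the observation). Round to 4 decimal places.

Apply Bayes' rule: the posterior for each component is proportional to its prior times its likelihood at x.
Evaluate each component's likelihood at the observed value:
  p_1 = 0.0669637
  p_2 = 0.015625
Weight by the priors:
  π_1·p_1 = 0.20 × 0.0669637 = 0.0133927
  π_2·p_2 = 0.80 × 0.015625 = 0.0125
Normaliser: 0.0133927 + 0.0125 = 0.0258927
Responsibility of Class 1: 0.0133927 / 0.0258927 ≈ 0.5172

0.5172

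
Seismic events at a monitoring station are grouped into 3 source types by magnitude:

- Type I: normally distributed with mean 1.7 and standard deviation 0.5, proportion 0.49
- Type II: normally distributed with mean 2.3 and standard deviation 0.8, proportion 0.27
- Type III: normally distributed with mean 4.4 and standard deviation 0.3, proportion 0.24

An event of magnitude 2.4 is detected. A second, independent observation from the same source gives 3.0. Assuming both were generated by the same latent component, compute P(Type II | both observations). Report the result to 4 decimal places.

The responsibility of component k is P(Z=k) f_k(x) divided by Σ_j P(Z=j) f_j(x).
Since both observations come from the same component, the likelihood for component k is f_k(x₁)·f_k(x₂).
  L_I = [(1/(0.5·√(2π)))·exp(−(2.4−1.7)²/(2·0.5²)) = 0.797885·exp(-0.98000) = 0.299455] × [0.0271659] = 0.00813497
  L_II = [(1/(0.8·√(2π)))·exp(−(2.4−2.3)²/(2·0.8²)) = 0.498678·exp(-0.00781) = 0.494797] × [0.340069] = 0.168265
  L_III = [(1/(0.3·√(2π)))·exp(−(2.4−4.4)²/(2·0.3²)) = 1.329808·exp(-22.22222) = 2.9703e-10] × [2.48202e-05] = 7.37233e-15
Multiply by the mixture weights:
  P(Z=I)·L_I = 0.49 × 0.00813497 = 0.00398614
  P(Z=II)·L_II = 0.27 × 0.168265 = 0.0454316
  P(Z=III)·L_III = 0.24 × 7.37233e-15 = 1.76936e-15
Evidence: 0.00398614 + 0.0454316 + 1.76936e-15 = 0.0494177
So the posterior for Type II is 0.0454316 / 0.0494177 ≈ 0.9193.

0.9193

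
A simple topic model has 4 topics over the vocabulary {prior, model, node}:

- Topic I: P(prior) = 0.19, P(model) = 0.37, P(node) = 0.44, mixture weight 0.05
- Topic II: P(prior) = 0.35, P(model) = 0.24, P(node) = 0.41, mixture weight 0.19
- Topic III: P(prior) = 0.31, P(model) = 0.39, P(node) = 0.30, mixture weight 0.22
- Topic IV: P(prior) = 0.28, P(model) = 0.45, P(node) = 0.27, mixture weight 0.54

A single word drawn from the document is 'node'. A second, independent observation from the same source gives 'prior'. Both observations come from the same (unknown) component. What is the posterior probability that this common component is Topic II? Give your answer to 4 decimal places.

0.2940

By Bayes' theorem, P(k | x) = π_k f_k(x) / Σ_j π_j f_j(x).
Since both observations come from the same component, the likelihood for component k is f_k(x₁)·f_k(x₂).
  p_I = [0.44] × [0.19] = 0.0836
  p_II = [0.41] × [0.35] = 0.1435
  p_III = [0.3] × [0.31] = 0.093
  p_IV = [0.27] × [0.28] = 0.0756
Prior × likelihood for each component:
  π_I·p_I = 0.05 × 0.0836 = 0.00418
  π_II·p_II = 0.19 × 0.1435 = 0.027265
  π_III·p_III = 0.22 × 0.093 = 0.02046
  π_IV·p_IV = 0.54 × 0.0756 = 0.040824
Normaliser: 0.00418 + 0.027265 + 0.02046 + 0.040824 = 0.092729
P(Topic II | x) = 0.027265 / 0.092729 ≈ 0.2940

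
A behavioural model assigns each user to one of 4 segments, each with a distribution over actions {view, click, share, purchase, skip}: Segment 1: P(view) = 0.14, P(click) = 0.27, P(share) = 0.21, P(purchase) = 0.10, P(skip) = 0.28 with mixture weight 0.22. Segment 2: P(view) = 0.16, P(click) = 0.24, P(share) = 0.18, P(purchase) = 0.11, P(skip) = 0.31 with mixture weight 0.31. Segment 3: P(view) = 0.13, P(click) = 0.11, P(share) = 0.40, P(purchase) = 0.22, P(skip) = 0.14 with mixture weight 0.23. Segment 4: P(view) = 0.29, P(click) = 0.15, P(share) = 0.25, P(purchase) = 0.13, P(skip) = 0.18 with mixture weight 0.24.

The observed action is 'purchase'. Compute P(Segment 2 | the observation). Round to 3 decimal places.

By Bayes' theorem, P(k | x) = w_k f_k(x) / Σ_j w_j f_j(x).
Evaluate each component's likelihood at the observed value:
  f_1 = P(purchase | comp) = 0.10
  f_2 = P(purchase | comp) = 0.11
  f_3 = P(purchase | comp) = 0.22
  f_4 = P(purchase | comp) = 0.13
Unnormalised posteriors:
  w_1·f_1 = 0.22 × 0.1 = 0.022
  w_2·f_2 = 0.31 × 0.11 = 0.0341
  w_3·f_3 = 0.23 × 0.22 = 0.0506
  w_4·f_4 = 0.24 × 0.13 = 0.0312
Marginal: 0.022 + 0.0341 + 0.0506 + 0.0312 = 0.1379
So the posterior for Segment 2 is 0.0341 / 0.1379 ≈ 0.247.

0.247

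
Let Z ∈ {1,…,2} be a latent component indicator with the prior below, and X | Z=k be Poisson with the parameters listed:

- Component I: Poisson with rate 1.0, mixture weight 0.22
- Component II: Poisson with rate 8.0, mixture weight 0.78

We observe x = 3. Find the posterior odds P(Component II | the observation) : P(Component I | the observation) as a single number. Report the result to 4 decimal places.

Posterior odds = (w_i f_i(x)) / (w_j f_j(x)); the normalising sum cancels.
Poisson probabilities:
  f_I = e^(−1.0)·1.0^3/3! = 0.0613132
  f_II = e^(−8.0)·8.0^3/3! = 0.0286261
Posterior odds = (w_II·f_II) / (w_I·f_I) = (0.78·0.0286261) / (0.22·0.0613132) = 0.0223284 / 0.0134889 ≈ 1.6553

1.6553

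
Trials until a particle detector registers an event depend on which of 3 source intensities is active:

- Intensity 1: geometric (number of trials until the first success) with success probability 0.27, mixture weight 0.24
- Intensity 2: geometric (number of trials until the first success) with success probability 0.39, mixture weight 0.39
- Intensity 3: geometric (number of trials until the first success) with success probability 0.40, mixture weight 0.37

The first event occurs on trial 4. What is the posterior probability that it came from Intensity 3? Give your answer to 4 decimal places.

0.3486

P(component k | x) = π_k·f_k(x) / marginal(x), where marginal(x) = Σ_j π_j·f_j(x).
Geometric probabilities:
  f_1 = 0.105035
  f_2 = 0.0885226
  f_3 = 0.0864
Multiply by the mixture weights:
  π_1·f_1 = 0.24 × 0.105035 = 0.0252083
  π_2·f_2 = 0.39 × 0.0885226 = 0.0345238
  π_3·f_3 = 0.37 × 0.0864 = 0.031968
Evidence: 0.0252083 + 0.0345238 + 0.031968 = 0.0917001
So the posterior for Intensity 3 is 0.031968 / 0.0917001 ≈ 0.3486.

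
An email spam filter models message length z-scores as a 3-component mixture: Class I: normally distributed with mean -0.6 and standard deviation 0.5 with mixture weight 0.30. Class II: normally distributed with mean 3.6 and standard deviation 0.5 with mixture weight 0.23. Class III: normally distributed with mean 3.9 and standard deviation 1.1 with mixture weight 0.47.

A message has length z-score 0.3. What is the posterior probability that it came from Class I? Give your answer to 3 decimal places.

0.983

Posterior ∝ prior × likelihood, so P(k | x) ∝ π_k f_k(x); normalise over all components.
Normal densities:
  L_I = 0.1579
  L_II = 2.77336e-10
  L_III = 0.00171281
Weight by the priors:
  π_I·L_I = 0.30 × 0.1579 = 0.0473701
  π_II·L_II = 0.23 × 2.77336e-10 = 6.37873e-11
  π_III·L_III = 0.47 × 0.00171281 = 0.00080502
Normaliser: 0.0473701 + 6.37873e-11 + 0.00080502 = 0.0481751
P(Class I | 0.3) ≈ 0.983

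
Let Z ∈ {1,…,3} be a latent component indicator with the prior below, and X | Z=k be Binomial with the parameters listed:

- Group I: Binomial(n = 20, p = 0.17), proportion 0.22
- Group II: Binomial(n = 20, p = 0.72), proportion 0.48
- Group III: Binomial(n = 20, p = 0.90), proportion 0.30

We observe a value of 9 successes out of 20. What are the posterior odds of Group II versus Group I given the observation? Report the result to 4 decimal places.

The posterior odds equal the prior odds times the likelihood ratio: (π_i/π_j)·(f_i(x)/f_j(x)).
Binomial probabilities:
  f_I = 0.00256511
  f_II = 0.0072433
  f_III = 6.50711e-07
Odds = (0.48/0.22) × (0.0072433/0.00256511) = 2.18182 × 2.82378 ≈ 6.1610

6.1610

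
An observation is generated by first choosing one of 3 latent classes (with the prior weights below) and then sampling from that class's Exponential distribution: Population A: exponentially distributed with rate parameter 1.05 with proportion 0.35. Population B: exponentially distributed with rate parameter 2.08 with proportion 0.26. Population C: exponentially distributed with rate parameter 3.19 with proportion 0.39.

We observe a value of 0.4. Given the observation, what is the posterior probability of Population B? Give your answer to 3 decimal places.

0.286

By Bayes' theorem, P(k | x) = π_k f_k(x) / Σ_j π_j f_j(x).
Exponential densities:
  L_A = 1.05·e^(−1.05·0.4) = 1.05·e^(−0.4200) = 0.689899
  L_B = 2.08·e^(−2.08·0.4) = 2.08·e^(−0.8320) = 0.90517
  L_C = 3.19·e^(−3.19·0.4) = 3.19·e^(−1.2760) = 0.890494
Weight by the priors:
  π_A·L_A = 0.35 × 0.689899 = 0.241465
  π_B·L_B = 0.26 × 0.90517 = 0.235344
  π_C·L_C = 0.39 × 0.890494 = 0.347293
Evidence: 0.241465 + 0.235344 + 0.347293 = 0.824102
P(Population B | the observation) = 0.235344 / 0.824102 ≈ 0.286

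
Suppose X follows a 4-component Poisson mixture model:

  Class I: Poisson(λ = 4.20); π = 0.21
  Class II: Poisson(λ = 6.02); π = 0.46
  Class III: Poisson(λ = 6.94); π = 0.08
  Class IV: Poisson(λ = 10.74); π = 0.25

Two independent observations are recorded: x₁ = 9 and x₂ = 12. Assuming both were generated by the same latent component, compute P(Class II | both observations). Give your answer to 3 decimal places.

0.102

Apply Bayes' rule: the posterior for each component is proportional to its prior times its likelihood at x.
Since both observations come from the same component, the likelihood for component k is f_k(x₁)·f_k(x₂).
  f_I = [0.0168052] × [0.00094323] = 1.58512e-05
  f_II = [0.0695269] × [0.0114913] = 0.000798952
  f_III = [0.099648] × [0.0252332] = 0.00251444
  f_IV = [0.113489] × [0.10651] = 0.0120877
Weight by the priors:
  w_I·f_I = 0.21 × 1.58512e-05 = 3.32875e-06
  w_II·f_II = 0.46 × 0.000798952 = 0.000367518
  w_III·f_III = 0.08 × 0.00251444 = 0.000201155
  w_IV·f_IV = 0.25 × 0.0120877 = 0.00302193
Sum: 3.32875e-06 + 0.000367518 + 0.000201155 + 0.00302193 = 0.00359393
So the posterior for Class II is 0.000367518 / 0.00359393 ≈ 0.102.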